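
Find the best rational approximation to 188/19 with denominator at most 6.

Expand x = 188/19 as a continued fraction with the Euclidean algorithm:
  188 = 9*19 + 17, so a_0 = 9.
  19 = 1*17 + 2, so a_1 = 1.
  17 = 8*2 + 1, so a_2 = 8.
  2 = 2*1 + 0, so a_3 = 2.
so x = [9; 1, 8, 2].
Convergents (p_i = a_i*p_{i-1} + p_{i-2}, q_i = a_i*q_{i-1} + q_{i-2} with p_{-2}=0, p_{-1}=1, q_{-2}=1, q_{-1}=0), until the denominator exceeds 6:
  i=0: a_0=9, p_0 = 9*1 + 0 = 9, q_0 = 9*0 + 1 = 1.
  i=1: a_1=1, p_1 = 1*9 + 1 = 10, q_1 = 1*1 + 0 = 1.
  i=2: a_2=8, p_2 = 8*10 + 9 = 89, q_2 = 8*1 + 1 = 9.
q_2 = 9 > 6, so the last convergent with denominator <= 6 is p_1/q_1 = 10/1.
The closest fraction with denominator <= 6 is either p_1/q_1 or the intermediate fraction (k*p_1 + p_0)/(k*q_1 + q_0) with the largest k >= 1 whose denominator stays <= 6; these approach x as k grows, and every other convergent or intermediate fraction in range is farther away.
Largest k: floor((6 - q_0)/q_1) = floor((6 - 1)/1) = 5.
That gives (5*10 + 9)/(5*1 + 1) = 59/6.
Compare the errors: |x - 10/1| = |188*1 - 10*19|/(19*1) = 2/19, and |x - 59/6| = |188*6 - 59*19|/(19*6) = 7/114.
Cross-multiplying, 7*19 = 133 < 228 = 2*114, so 7/114 is smaller: the intermediate fraction 59/6 is closer to x than 10/1.

59/6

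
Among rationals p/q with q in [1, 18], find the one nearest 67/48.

7/5

Expand x = 67/48 as a continued fraction with the Euclidean algorithm:
  67 = 1*48 + 19, so a_0 = 1.
  48 = 2*19 + 10, so a_1 = 2.
  19 = 1*10 + 9, so a_2 = 1.
  10 = 1*9 + 1, so a_3 = 1.
  9 = 9*1 + 0, so a_4 = 9.
so x = [1; 2, 1, 1, 9].
Convergents (p_i = a_i*p_{i-1} + p_{i-2}, q_i = a_i*q_{i-1} + q_{i-2} with p_{-2}=0, p_{-1}=1, q_{-2}=1, q_{-1}=0), until the denominator exceeds 18:
  i=0: a_0=1, p_0 = 1*1 + 0 = 1, q_0 = 1*0 + 1 = 1.
  i=1: a_1=2, p_1 = 2*1 + 1 = 3, q_1 = 2*1 + 0 = 2.
  i=2: a_2=1, p_2 = 1*3 + 1 = 4, q_2 = 1*2 + 1 = 3.
  i=3: a_3=1, p_3 = 1*4 + 3 = 7, q_3 = 1*3 + 2 = 5.
  i=4: a_4=9, p_4 = 9*7 + 4 = 67, q_4 = 9*5 + 3 = 48.
q_4 = 48 > 18, so the last convergent with denominator <= 18 is p_3/q_3 = 7/5.
The closest fraction with denominator <= 18 is either p_3/q_3 or the intermediate fraction (k*p_3 + p_2)/(k*q_3 + q_2) with the largest k >= 1 whose denominator stays <= 18; these approach x as k grows, and every other convergent or intermediate fraction in range is farther away.
Largest k: floor((18 - q_2)/q_3) = floor((18 - 3)/5) = 3.
That gives (3*7 + 4)/(3*5 + 3) = 25/18.
Compare the errors: |x - 7/5| = |67*5 - 7*48|/(48*5) = 1/240, and |x - 25/18| = |67*18 - 25*48|/(48*18) = 6/864.
Cross-multiplying, 1*864 = 864 < 1440 = 6*240, so 1/240 is smaller: the convergent 7/5 is closer to x than 25/18.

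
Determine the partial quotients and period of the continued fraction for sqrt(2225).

[47; (5, 1, 7, 1, 2, 1, 7, 1, 5, 94)]

Write x_i = (sqrt(2225) + m_i)/d_i with (m_0, d_0) = (0, 1). a_0 = floor(sqrt(2225)) = 47, since 47^2 = 2209 <= 2225 < 2304 = 48^2.
Iterate m_{i+1} = d_i*a_i - m_i, d_{i+1} = (2225 - m_{i+1}^2)/d_i, a_{i+1} = floor((a_0 + m_{i+1})/d_{i+1}):
  m_1 = 1*47 - 0 = 47, d_1 = (2225 - 47^2)/1 = 16/1 = 16, a_1 = floor((47 + 47)/16) = 5.
  m_2 = 16*5 - 47 = 33, d_2 = (2225 - 33^2)/16 = 1136/16 = 71, a_2 = floor((47 + 33)/71) = 1.
  m_3 = 71*1 - 33 = 38, d_3 = (2225 - 38^2)/71 = 781/71 = 11, a_3 = floor((47 + 38)/11) = 7.
  m_4 = 11*7 - 38 = 39, d_4 = (2225 - 39^2)/11 = 704/11 = 64, a_4 = floor((47 + 39)/64) = 1.
  m_5 = 64*1 - 39 = 25, d_5 = (2225 - 25^2)/64 = 1600/64 = 25, a_5 = floor((47 + 25)/25) = 2.
  m_6 = 25*2 - 25 = 25, d_6 = (2225 - 25^2)/25 = 1600/25 = 64, a_6 = floor((47 + 25)/64) = 1.
  m_7 = 64*1 - 25 = 39, d_7 = (2225 - 39^2)/64 = 704/64 = 11, a_7 = floor((47 + 39)/11) = 7.
  m_8 = 11*7 - 39 = 38, d_8 = (2225 - 38^2)/11 = 781/11 = 71, a_8 = floor((47 + 38)/71) = 1.
  m_9 = 71*1 - 38 = 33, d_9 = (2225 - 33^2)/71 = 1136/71 = 16, a_9 = floor((47 + 33)/16) = 5.
  m_10 = 16*5 - 33 = 47, d_10 = (2225 - 47^2)/16 = 16/16 = 1, a_10 = floor((47 + 47)/1) = 94.
  m_11 = 1*94 - 47 = 47, d_11 = (2225 - 47^2)/1 = 16/1 = 16: (m_11, d_11) = (m_1, d_1) = (47, 16), so from here the quotients repeat a_1, ..., a_10; the period length is 10.
Hence the expansion of sqrt(2225) is a_0 = 47 followed by the repeating block 5, 1, 7, 1, 2, 1, 7, 1, 5, 94 (period 10).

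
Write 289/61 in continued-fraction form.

Run the Euclidean algorithm on 289 and 61; the successive quotients are the partial quotients a_0, a_1, ... (each step inverts the fractional part left over by the previous one):
  289 = 4*61 + 45, so a_0 = 4.
  61 = 1*45 + 16, so a_1 = 1.
  45 = 2*16 + 13, so a_2 = 2.
  16 = 1*13 + 3, so a_3 = 1.
  13 = 4*3 + 1, so a_4 = 4.
  3 = 3*1 + 0, so a_5 = 3.
The remainder reaches 0 after 6 divisions, so the expansion has 6 partial quotients, read off in order.

[4; 1, 2, 1, 4, 3]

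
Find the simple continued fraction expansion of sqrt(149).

[12; (4, 1, 5, 3, 3, 5, 1, 4, 24)]

Write x_i = (sqrt(149) + m_i)/d_i with (m_0, d_0) = (0, 1). a_0 = floor(sqrt(149)) = 12, since 12^2 = 144 <= 149 < 169 = 13^2.
Iterate m_{i+1} = d_i*a_i - m_i, d_{i+1} = (149 - m_{i+1}^2)/d_i, a_{i+1} = floor((a_0 + m_{i+1})/d_{i+1}):
  m_1 = 1*12 - 0 = 12, d_1 = (149 - 12^2)/1 = 5/1 = 5, a_1 = floor((12 + 12)/5) = 4.
  m_2 = 5*4 - 12 = 8, d_2 = (149 - 8^2)/5 = 85/5 = 17, a_2 = floor((12 + 8)/17) = 1.
  m_3 = 17*1 - 8 = 9, d_3 = (149 - 9^2)/17 = 68/17 = 4, a_3 = floor((12 + 9)/4) = 5.
  m_4 = 4*5 - 9 = 11, d_4 = (149 - 11^2)/4 = 28/4 = 7, a_4 = floor((12 + 11)/7) = 3.
  m_5 = 7*3 - 11 = 10, d_5 = (149 - 10^2)/7 = 49/7 = 7, a_5 = floor((12 + 10)/7) = 3.
  m_6 = 7*3 - 10 = 11, d_6 = (149 - 11^2)/7 = 28/7 = 4, a_6 = floor((12 + 11)/4) = 5.
  m_7 = 4*5 - 11 = 9, d_7 = (149 - 9^2)/4 = 68/4 = 17, a_7 = floor((12 + 9)/17) = 1.
  m_8 = 17*1 - 9 = 8, d_8 = (149 - 8^2)/17 = 85/17 = 5, a_8 = floor((12 + 8)/5) = 4.
  m_9 = 5*4 - 8 = 12, d_9 = (149 - 12^2)/5 = 5/5 = 1, a_9 = floor((12 + 12)/1) = 24.
  m_10 = 1*24 - 12 = 12, d_10 = (149 - 12^2)/1 = 5/1 = 5: (m_10, d_10) = (m_1, d_1) = (12, 5), so from here the quotients repeat a_1, ..., a_9; the period length is 9.
Hence the expansion of sqrt(149) is a_0 = 12 followed by the repeating block 4, 1, 5, 3, 3, 5, 1, 4, 24 (period 9).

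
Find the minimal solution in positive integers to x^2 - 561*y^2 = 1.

First expand sqrt(561) as a continued fraction. With x_i = (sqrt(561) + m_i)/d_i and (m_0, d_0) = (0, 1): a_0 = floor(sqrt(561)) = 23, since 23^2 = 529 <= 561 < 576 = 24^2.
Iterate m_{i+1} = d_i*a_i - m_i, d_{i+1} = (561 - m_{i+1}^2)/d_i, a_{i+1} = floor((a_0 + m_{i+1})/d_{i+1}):
  m_1 = 1*23 - 0 = 23, d_1 = (561 - 23^2)/1 = 32/1 = 32, a_1 = floor((23 + 23)/32) = 1.
  m_2 = 32*1 - 23 = 9, d_2 = (561 - 9^2)/32 = 480/32 = 15, a_2 = floor((23 + 9)/15) = 2.
  m_3 = 15*2 - 9 = 21, d_3 = (561 - 21^2)/15 = 120/15 = 8, a_3 = floor((23 + 21)/8) = 5.
  m_4 = 8*5 - 21 = 19, d_4 = (561 - 19^2)/8 = 200/8 = 25, a_4 = floor((23 + 19)/25) = 1.
  m_5 = 25*1 - 19 = 6, d_5 = (561 - 6^2)/25 = 525/25 = 21, a_5 = floor((23 + 6)/21) = 1.
  m_6 = 21*1 - 6 = 15, d_6 = (561 - 15^2)/21 = 336/21 = 16, a_6 = floor((23 + 15)/16) = 2.
  m_7 = 16*2 - 15 = 17, d_7 = (561 - 17^2)/16 = 272/16 = 17, a_7 = floor((23 + 17)/17) = 2.
  m_8 = 17*2 - 17 = 17, d_8 = (561 - 17^2)/17 = 272/17 = 16, a_8 = floor((23 + 17)/16) = 2.
  m_9 = 16*2 - 17 = 15, d_9 = (561 - 15^2)/16 = 336/16 = 21, a_9 = floor((23 + 15)/21) = 1.
  m_10 = 21*1 - 15 = 6, d_10 = (561 - 6^2)/21 = 525/21 = 25, a_10 = floor((23 + 6)/25) = 1.
  m_11 = 25*1 - 6 = 19, d_11 = (561 - 19^2)/25 = 200/25 = 8, a_11 = floor((23 + 19)/8) = 5.
  m_12 = 8*5 - 19 = 21, d_12 = (561 - 21^2)/8 = 120/8 = 15, a_12 = floor((23 + 21)/15) = 2.
  m_13 = 15*2 - 21 = 9, d_13 = (561 - 9^2)/15 = 480/15 = 32, a_13 = floor((23 + 9)/32) = 1.
  m_14 = 32*1 - 9 = 23, d_14 = (561 - 23^2)/32 = 32/32 = 1, a_14 = floor((23 + 23)/1) = 46.
  m_15 = 1*46 - 23 = 23, d_15 = (561 - 23^2)/1 = 32/1 = 32: (m_15, d_15) = (m_1, d_1) = (23, 32), so from here the quotients repeat a_1, ..., a_14; the period length is 14.
So sqrt(561) = [23; (1, 2, 5, 1, 1, 2, 2, 2, 1, 1, 5, 2, 1, 46)] with period length k = 14.
k is even, so the fundamental solution of x^2 - 561y^2 = 1 is (p_{k-1}, q_{k-1}) = (p_13, q_13); compute convergents through index 13.
Convergents (p_i = a_i*p_{i-1} + p_{i-2}, q_i = a_i*q_{i-1} + q_{i-2} with p_{-2}=0, p_{-1}=1, q_{-2}=1, q_{-1}=0):
  i=0: a_0=23, p_0 = 23*1 + 0 = 23, q_0 = 23*0 + 1 = 1.
  i=1: a_1=1, p_1 = 1*23 + 1 = 24, q_1 = 1*1 + 0 = 1.
  i=2: a_2=2, p_2 = 2*24 + 23 = 71, q_2 = 2*1 + 1 = 3.
  i=3: a_3=5, p_3 = 5*71 + 24 = 379, q_3 = 5*3 + 1 = 16.
  i=4: a_4=1, p_4 = 1*379 + 71 = 450, q_4 = 1*16 + 3 = 19.
  i=5: a_5=1, p_5 = 1*450 + 379 = 829, q_5 = 1*19 + 16 = 35.
  i=6: a_6=2, p_6 = 2*829 + 450 = 2108, q_6 = 2*35 + 19 = 89.
  i=7: a_7=2, p_7 = 2*2108 + 829 = 5045, q_7 = 2*89 + 35 = 213.
  i=8: a_8=2, p_8 = 2*5045 + 2108 = 12198, q_8 = 2*213 + 89 = 515.
  i=9: a_9=1, p_9 = 1*12198 + 5045 = 17243, q_9 = 1*515 + 213 = 728.
  i=10: a_10=1, p_10 = 1*17243 + 12198 = 29441, q_10 = 1*728 + 515 = 1243.
  i=11: a_11=5, p_11 = 5*29441 + 17243 = 164448, q_11 = 5*1243 + 728 = 6943.
  i=12: a_12=2, p_12 = 2*164448 + 29441 = 358337, q_12 = 2*6943 + 1243 = 15129.
  i=13: a_13=1, p_13 = 1*358337 + 164448 = 522785, q_13 = 1*15129 + 6943 = 22072.
Check: 522785^2 - 561*22072^2 = 273304156225 - 273304156224 = 1, so (x, y) = (522785, 22072) solves the equation, and by the theorem it is the least positive solution.

(x, y) = (522785, 22072)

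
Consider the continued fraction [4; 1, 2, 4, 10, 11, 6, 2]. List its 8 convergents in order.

Using the convergent recurrence p_i = a_i*p_{i-1} + p_{i-2}, q_i = a_i*q_{i-1} + q_{i-2} with p_{-2}=0, p_{-1}=1, q_{-2}=1, q_{-1}=0:
  i=0: a_0=4, p_0 = 4*1 + 0 = 4, q_0 = 4*0 + 1 = 1.
  i=1: a_1=1, p_1 = 1*4 + 1 = 5, q_1 = 1*1 + 0 = 1.
  i=2: a_2=2, p_2 = 2*5 + 4 = 14, q_2 = 2*1 + 1 = 3.
  i=3: a_3=4, p_3 = 4*14 + 5 = 61, q_3 = 4*3 + 1 = 13.
  i=4: a_4=10, p_4 = 10*61 + 14 = 624, q_4 = 10*13 + 3 = 133.
  i=5: a_5=11, p_5 = 11*624 + 61 = 6925, q_5 = 11*133 + 13 = 1476.
  i=6: a_6=6, p_6 = 6*6925 + 624 = 42174, q_6 = 6*1476 + 133 = 8989.
  i=7: a_7=2, p_7 = 2*42174 + 6925 = 91273, q_7 = 2*8989 + 1476 = 19454.

4/1, 5/1, 14/3, 61/13, 624/133, 6925/1476, 42174/8989, 91273/19454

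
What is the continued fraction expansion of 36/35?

Run the Euclidean algorithm on 36 and 35; the successive quotients are the partial quotients a_0, a_1, ... (each step inverts the fractional part left over by the previous one):
  36 = 1*35 + 1, so a_0 = 1.
  35 = 35*1 + 0, so a_1 = 35.
The remainder reaches 0 after 2 divisions, so the expansion has 2 partial quotients, read off in order.

[1; 35]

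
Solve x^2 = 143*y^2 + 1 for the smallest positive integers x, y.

First expand sqrt(143) as a continued fraction. With x_i = (sqrt(143) + m_i)/d_i and (m_0, d_0) = (0, 1): a_0 = floor(sqrt(143)) = 11, since 11^2 = 121 <= 143 < 144 = 12^2.
Iterate m_{i+1} = d_i*a_i - m_i, d_{i+1} = (143 - m_{i+1}^2)/d_i, a_{i+1} = floor((a_0 + m_{i+1})/d_{i+1}):
  m_1 = 1*11 - 0 = 11, d_1 = (143 - 11^2)/1 = 22/1 = 22, a_1 = floor((11 + 11)/22) = 1.
  m_2 = 22*1 - 11 = 11, d_2 = (143 - 11^2)/22 = 22/22 = 1, a_2 = floor((11 + 11)/1) = 22.
  m_3 = 1*22 - 11 = 11, d_3 = (143 - 11^2)/1 = 22/1 = 22: (m_3, d_3) = (m_1, d_1) = (11, 22), so from here the quotients repeat a_1, a_2; the period length is 2.
So sqrt(143) = [11; (1, 22)] with period length k = 2.
k is even, so the fundamental solution of x^2 - 143y^2 = 1 is (p_{k-1}, q_{k-1}) = (p_1, q_1); compute convergents through index 1.
Convergents (p_i = a_i*p_{i-1} + p_{i-2}, q_i = a_i*q_{i-1} + q_{i-2} with p_{-2}=0, p_{-1}=1, q_{-2}=1, q_{-1}=0):
  i=0: a_0=11, p_0 = 11*1 + 0 = 11, q_0 = 11*0 + 1 = 1.
  i=1: a_1=1, p_1 = 1*11 + 1 = 12, q_1 = 1*1 + 0 = 1.
Check: 12^2 - 143*1^2 = 144 - 143 = 1, so (x, y) = (12, 1) solves the equation, and by the theorem it is the least positive solution.

(x, y) = (12, 1)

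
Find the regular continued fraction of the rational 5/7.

Run the Euclidean algorithm on 5 and 7; the successive quotients are the partial quotients a_0, a_1, ... (each step inverts the fractional part left over by the previous one):
  5 = 0*7 + 5, so a_0 = 0.
  7 = 1*5 + 2, so a_1 = 1.
  5 = 2*2 + 1, so a_2 = 2.
  2 = 2*1 + 0, so a_3 = 2.
The remainder reaches 0 after 4 divisions, so the expansion has 4 partial quotients, read off in order.

[0; 1, 2, 2]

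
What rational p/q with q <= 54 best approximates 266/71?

Expand x = 266/71 as a continued fraction with the Euclidean algorithm:
  266 = 3*71 + 53, so a_0 = 3.
  71 = 1*53 + 18, so a_1 = 1.
  53 = 2*18 + 17, so a_2 = 2.
  18 = 1*17 + 1, so a_3 = 1.
  17 = 17*1 + 0, so a_4 = 17.
so x = [3; 1, 2, 1, 17].
Convergents (p_i = a_i*p_{i-1} + p_{i-2}, q_i = a_i*q_{i-1} + q_{i-2} with p_{-2}=0, p_{-1}=1, q_{-2}=1, q_{-1}=0), until the denominator exceeds 54:
  i=0: a_0=3, p_0 = 3*1 + 0 = 3, q_0 = 3*0 + 1 = 1.
  i=1: a_1=1, p_1 = 1*3 + 1 = 4, q_1 = 1*1 + 0 = 1.
  i=2: a_2=2, p_2 = 2*4 + 3 = 11, q_2 = 2*1 + 1 = 3.
  i=3: a_3=1, p_3 = 1*11 + 4 = 15, q_3 = 1*3 + 1 = 4.
  i=4: a_4=17, p_4 = 17*15 + 11 = 266, q_4 = 17*4 + 3 = 71.
q_4 = 71 > 54, so the last convergent with denominator <= 54 is p_3/q_3 = 15/4.
The closest fraction with denominator <= 54 is either p_3/q_3 or the intermediate fraction (k*p_3 + p_2)/(k*q_3 + q_2) with the largest k >= 1 whose denominator stays <= 54; these approach x as k grows, and every other convergent or intermediate fraction in range is farther away.
Largest k: floor((54 - q_2)/q_3) = floor((54 - 3)/4) = 12.
That gives (12*15 + 11)/(12*4 + 3) = 191/51.
Compare the errors: |x - 15/4| = |266*4 - 15*71|/(71*4) = 1/284, and |x - 191/51| = |266*51 - 191*71|/(71*51) = 5/3621.
Cross-multiplying, 5*284 = 1420 < 3621 = 1*3621, so 5/3621 is smaller: the intermediate fraction 191/51 is closer to x than 15/4.

191/51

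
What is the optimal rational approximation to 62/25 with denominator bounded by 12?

Expand x = 62/25 as a continued fraction with the Euclidean algorithm:
  62 = 2*25 + 12, so a_0 = 2.
  25 = 2*12 + 1, so a_1 = 2.
  12 = 12*1 + 0, so a_2 = 12.
so x = [2; 2, 12].
Convergents (p_i = a_i*p_{i-1} + p_{i-2}, q_i = a_i*q_{i-1} + q_{i-2} with p_{-2}=0, p_{-1}=1, q_{-2}=1, q_{-1}=0), until the denominator exceeds 12:
  i=0: a_0=2, p_0 = 2*1 + 0 = 2, q_0 = 2*0 + 1 = 1.
  i=1: a_1=2, p_1 = 2*2 + 1 = 5, q_1 = 2*1 + 0 = 2.
  i=2: a_2=12, p_2 = 12*5 + 2 = 62, q_2 = 12*2 + 1 = 25.
q_2 = 25 > 12, so the last convergent with denominator <= 12 is p_1/q_1 = 5/2.
The closest fraction with denominator <= 12 is either p_1/q_1 or the intermediate fraction (k*p_1 + p_0)/(k*q_1 + q_0) with the largest k >= 1 whose denominator stays <= 12; these approach x as k grows, and every other convergent or intermediate fraction in range is farther away.
Largest k: floor((12 - q_0)/q_1) = floor((12 - 1)/2) = 5.
That gives (5*5 + 2)/(5*2 + 1) = 27/11.
Compare the errors: |x - 5/2| = |62*2 - 5*25|/(25*2) = 1/50, and |x - 27/11| = |62*11 - 27*25|/(25*11) = 7/275.
Cross-multiplying, 1*275 = 275 < 350 = 7*50, so 1/50 is smaller: the convergent 5/2 is closer to x than 27/11.

5/2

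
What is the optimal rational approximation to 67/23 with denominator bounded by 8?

Expand x = 67/23 as a continued fraction with the Euclidean algorithm:
  67 = 2*23 + 21, so a_0 = 2.
  23 = 1*21 + 2, so a_1 = 1.
  21 = 10*2 + 1, so a_2 = 10.
  2 = 2*1 + 0, so a_3 = 2.
so x = [2; 1, 10, 2].
Convergents (p_i = a_i*p_{i-1} + p_{i-2}, q_i = a_i*q_{i-1} + q_{i-2} with p_{-2}=0, p_{-1}=1, q_{-2}=1, q_{-1}=0), until the denominator exceeds 8:
  i=0: a_0=2, p_0 = 2*1 + 0 = 2, q_0 = 2*0 + 1 = 1.
  i=1: a_1=1, p_1 = 1*2 + 1 = 3, q_1 = 1*1 + 0 = 1.
  i=2: a_2=10, p_2 = 10*3 + 2 = 32, q_2 = 10*1 + 1 = 11.
q_2 = 11 > 8, so the last convergent with denominator <= 8 is p_1/q_1 = 3/1.
The closest fraction with denominator <= 8 is either p_1/q_1 or the intermediate fraction (k*p_1 + p_0)/(k*q_1 + q_0) with the largest k >= 1 whose denominator stays <= 8; these approach x as k grows, and every other convergent or intermediate fraction in range is farther away.
Largest k: floor((8 - q_0)/q_1) = floor((8 - 1)/1) = 7.
That gives (7*3 + 2)/(7*1 + 1) = 23/8.
Compare the errors: |x - 3/1| = |67*1 - 3*23|/(23*1) = 2/23, and |x - 23/8| = |67*8 - 23*23|/(23*8) = 7/184.
Cross-multiplying, 7*23 = 161 < 368 = 2*184, so 7/184 is smaller: the intermediate fraction 23/8 is closer to x than 3/1.

23/8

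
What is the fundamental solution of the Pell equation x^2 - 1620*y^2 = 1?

(x, y) = (161, 4)

First expand sqrt(1620) as a continued fraction. With x_i = (sqrt(1620) + m_i)/d_i and (m_0, d_0) = (0, 1): a_0 = floor(sqrt(1620)) = 40, since 40^2 = 1600 <= 1620 < 1681 = 41^2.
Iterate m_{i+1} = d_i*a_i - m_i, d_{i+1} = (1620 - m_{i+1}^2)/d_i, a_{i+1} = floor((a_0 + m_{i+1})/d_{i+1}):
  m_1 = 1*40 - 0 = 40, d_1 = (1620 - 40^2)/1 = 20/1 = 20, a_1 = floor((40 + 40)/20) = 4.
  m_2 = 20*4 - 40 = 40, d_2 = (1620 - 40^2)/20 = 20/20 = 1, a_2 = floor((40 + 40)/1) = 80.
  m_3 = 1*80 - 40 = 40, d_3 = (1620 - 40^2)/1 = 20/1 = 20: (m_3, d_3) = (m_1, d_1) = (40, 20), so from here the quotients repeat a_1, a_2; the period length is 2.
So sqrt(1620) = [40; (4, 80)] with period length k = 2.
k is even, so the fundamental solution of x^2 - 1620y^2 = 1 is (p_{k-1}, q_{k-1}) = (p_1, q_1); compute convergents through index 1.
Convergents (p_i = a_i*p_{i-1} + p_{i-2}, q_i = a_i*q_{i-1} + q_{i-2} with p_{-2}=0, p_{-1}=1, q_{-2}=1, q_{-1}=0):
  i=0: a_0=40, p_0 = 40*1 + 0 = 40, q_0 = 40*0 + 1 = 1.
  i=1: a_1=4, p_1 = 4*40 + 1 = 161, q_1 = 4*1 + 0 = 4.
Check: 161^2 - 1620*4^2 = 25921 - 25920 = 1, so (x, y) = (161, 4) solves the equation, and by the theorem it is the least positive solution.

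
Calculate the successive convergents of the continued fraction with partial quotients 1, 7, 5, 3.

Using the convergent recurrence p_i = a_i*p_{i-1} + p_{i-2}, q_i = a_i*q_{i-1} + q_{i-2} with p_{-2}=0, p_{-1}=1, q_{-2}=1, q_{-1}=0:
  i=0: a_0=1, p_0 = 1*1 + 0 = 1, q_0 = 1*0 + 1 = 1.
  i=1: a_1=7, p_1 = 7*1 + 1 = 8, q_1 = 7*1 + 0 = 7.
  i=2: a_2=5, p_2 = 5*8 + 1 = 41, q_2 = 5*7 + 1 = 36.
  i=3: a_3=3, p_3 = 3*41 + 8 = 131, q_3 = 3*36 + 7 = 115.

1/1, 8/7, 41/36, 131/115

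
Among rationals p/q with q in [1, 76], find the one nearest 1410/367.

73/19

Expand x = 1410/367 as a continued fraction with the Euclidean algorithm:
  1410 = 3*367 + 309, so a_0 = 3.
  367 = 1*309 + 58, so a_1 = 1.
  309 = 5*58 + 19, so a_2 = 5.
  58 = 3*19 + 1, so a_3 = 3.
  19 = 19*1 + 0, so a_4 = 19.
so x = [3; 1, 5, 3, 19].
Convergents (p_i = a_i*p_{i-1} + p_{i-2}, q_i = a_i*q_{i-1} + q_{i-2} with p_{-2}=0, p_{-1}=1, q_{-2}=1, q_{-1}=0), until the denominator exceeds 76:
  i=0: a_0=3, p_0 = 3*1 + 0 = 3, q_0 = 3*0 + 1 = 1.
  i=1: a_1=1, p_1 = 1*3 + 1 = 4, q_1 = 1*1 + 0 = 1.
  i=2: a_2=5, p_2 = 5*4 + 3 = 23, q_2 = 5*1 + 1 = 6.
  i=3: a_3=3, p_3 = 3*23 + 4 = 73, q_3 = 3*6 + 1 = 19.
  i=4: a_4=19, p_4 = 19*73 + 23 = 1410, q_4 = 19*19 + 6 = 367.
q_4 = 367 > 76, so the last convergent with denominator <= 76 is p_3/q_3 = 73/19.
The closest fraction with denominator <= 76 is either p_3/q_3 or the intermediate fraction (k*p_3 + p_2)/(k*q_3 + q_2) with the largest k >= 1 whose denominator stays <= 76; these approach x as k grows, and every other convergent or intermediate fraction in range is farther away.
Largest k: floor((76 - q_2)/q_3) = floor((76 - 6)/19) = 3.
That gives (3*73 + 23)/(3*19 + 6) = 242/63.
Compare the errors: |x - 73/19| = |1410*19 - 73*367|/(367*19) = 1/6973, and |x - 242/63| = |1410*63 - 242*367|/(367*63) = 16/23121.
Cross-multiplying, 1*23121 = 23121 < 111568 = 16*6973, so 1/6973 is smaller: the convergent 73/19 is closer to x than 242/63.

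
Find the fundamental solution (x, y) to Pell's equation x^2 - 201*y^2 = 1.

(x, y) = (515095, 36332)

First expand sqrt(201) as a continued fraction. With x_i = (sqrt(201) + m_i)/d_i and (m_0, d_0) = (0, 1): a_0 = floor(sqrt(201)) = 14, since 14^2 = 196 <= 201 < 225 = 15^2.
Iterate m_{i+1} = d_i*a_i - m_i, d_{i+1} = (201 - m_{i+1}^2)/d_i, a_{i+1} = floor((a_0 + m_{i+1})/d_{i+1}):
  m_1 = 1*14 - 0 = 14, d_1 = (201 - 14^2)/1 = 5/1 = 5, a_1 = floor((14 + 14)/5) = 5.
  m_2 = 5*5 - 14 = 11, d_2 = (201 - 11^2)/5 = 80/5 = 16, a_2 = floor((14 + 11)/16) = 1.
  m_3 = 16*1 - 11 = 5, d_3 = (201 - 5^2)/16 = 176/16 = 11, a_3 = floor((14 + 5)/11) = 1.
  m_4 = 11*1 - 5 = 6, d_4 = (201 - 6^2)/11 = 165/11 = 15, a_4 = floor((14 + 6)/15) = 1.
  m_5 = 15*1 - 6 = 9, d_5 = (201 - 9^2)/15 = 120/15 = 8, a_5 = floor((14 + 9)/8) = 2.
  m_6 = 8*2 - 9 = 7, d_6 = (201 - 7^2)/8 = 152/8 = 19, a_6 = floor((14 + 7)/19) = 1.
  m_7 = 19*1 - 7 = 12, d_7 = (201 - 12^2)/19 = 57/19 = 3, a_7 = floor((14 + 12)/3) = 8.
  m_8 = 3*8 - 12 = 12, d_8 = (201 - 12^2)/3 = 57/3 = 19, a_8 = floor((14 + 12)/19) = 1.
  m_9 = 19*1 - 12 = 7, d_9 = (201 - 7^2)/19 = 152/19 = 8, a_9 = floor((14 + 7)/8) = 2.
  m_10 = 8*2 - 7 = 9, d_10 = (201 - 9^2)/8 = 120/8 = 15, a_10 = floor((14 + 9)/15) = 1.
  m_11 = 15*1 - 9 = 6, d_11 = (201 - 6^2)/15 = 165/15 = 11, a_11 = floor((14 + 6)/11) = 1.
  m_12 = 11*1 - 6 = 5, d_12 = (201 - 5^2)/11 = 176/11 = 16, a_12 = floor((14 + 5)/16) = 1.
  m_13 = 16*1 - 5 = 11, d_13 = (201 - 11^2)/16 = 80/16 = 5, a_13 = floor((14 + 11)/5) = 5.
  m_14 = 5*5 - 11 = 14, d_14 = (201 - 14^2)/5 = 5/5 = 1, a_14 = floor((14 + 14)/1) = 28.
  m_15 = 1*28 - 14 = 14, d_15 = (201 - 14^2)/1 = 5/1 = 5: (m_15, d_15) = (m_1, d_1) = (14, 5), so from here the quotients repeat a_1, ..., a_14; the period length is 14.
So sqrt(201) = [14; (5, 1, 1, 1, 2, 1, 8, 1, 2, 1, 1, 1, 5, 28)] with period length k = 14.
k is even, so the fundamental solution of x^2 - 201y^2 = 1 is (p_{k-1}, q_{k-1}) = (p_13, q_13); compute convergents through index 13.
Convergents (p_i = a_i*p_{i-1} + p_{i-2}, q_i = a_i*q_{i-1} + q_{i-2} with p_{-2}=0, p_{-1}=1, q_{-2}=1, q_{-1}=0):
  i=0: a_0=14, p_0 = 14*1 + 0 = 14, q_0 = 14*0 + 1 = 1.
  i=1: a_1=5, p_1 = 5*14 + 1 = 71, q_1 = 5*1 + 0 = 5.
  i=2: a_2=1, p_2 = 1*71 + 14 = 85, q_2 = 1*5 + 1 = 6.
  i=3: a_3=1, p_3 = 1*85 + 71 = 156, q_3 = 1*6 + 5 = 11.
  i=4: a_4=1, p_4 = 1*156 + 85 = 241, q_4 = 1*11 + 6 = 17.
  i=5: a_5=2, p_5 = 2*241 + 156 = 638, q_5 = 2*17 + 11 = 45.
  i=6: a_6=1, p_6 = 1*638 + 241 = 879, q_6 = 1*45 + 17 = 62.
  i=7: a_7=8, p_7 = 8*879 + 638 = 7670, q_7 = 8*62 + 45 = 541.
  i=8: a_8=1, p_8 = 1*7670 + 879 = 8549, q_8 = 1*541 + 62 = 603.
  i=9: a_9=2, p_9 = 2*8549 + 7670 = 24768, q_9 = 2*603 + 541 = 1747.
  i=10: a_10=1, p_10 = 1*24768 + 8549 = 33317, q_10 = 1*1747 + 603 = 2350.
  i=11: a_11=1, p_11 = 1*33317 + 24768 = 58085, q_11 = 1*2350 + 1747 = 4097.
  i=12: a_12=1, p_12 = 1*58085 + 33317 = 91402, q_12 = 1*4097 + 2350 = 6447.
  i=13: a_13=5, p_13 = 5*91402 + 58085 = 515095, q_13 = 5*6447 + 4097 = 36332.
Check: 515095^2 - 201*36332^2 = 265322859025 - 265322859024 = 1, so (x, y) = (515095, 36332) solves the equation, and by the theorem it is the least positive solution.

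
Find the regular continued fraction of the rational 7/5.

[1; 2, 2]

Run the Euclidean algorithm on 7 and 5; the successive quotients are the partial quotients a_0, a_1, ... (each step inverts the fractional part left over by the previous one):
  7 = 1*5 + 2, so a_0 = 1.
  5 = 2*2 + 1, so a_1 = 2.
  2 = 2*1 + 0, so a_2 = 2.
The remainder reaches 0 after 3 divisions, so the expansion has 3 partial quotients, read off in order.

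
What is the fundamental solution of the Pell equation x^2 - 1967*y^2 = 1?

First expand sqrt(1967) as a continued fraction. With x_i = (sqrt(1967) + m_i)/d_i and (m_0, d_0) = (0, 1): a_0 = floor(sqrt(1967)) = 44, since 44^2 = 1936 <= 1967 < 2025 = 45^2.
Iterate m_{i+1} = d_i*a_i - m_i, d_{i+1} = (1967 - m_{i+1}^2)/d_i, a_{i+1} = floor((a_0 + m_{i+1})/d_{i+1}):
  m_1 = 1*44 - 0 = 44, d_1 = (1967 - 44^2)/1 = 31/1 = 31, a_1 = floor((44 + 44)/31) = 2.
  m_2 = 31*2 - 44 = 18, d_2 = (1967 - 18^2)/31 = 1643/31 = 53, a_2 = floor((44 + 18)/53) = 1.
  m_3 = 53*1 - 18 = 35, d_3 = (1967 - 35^2)/53 = 742/53 = 14, a_3 = floor((44 + 35)/14) = 5.
  m_4 = 14*5 - 35 = 35, d_4 = (1967 - 35^2)/14 = 742/14 = 53, a_4 = floor((44 + 35)/53) = 1.
  m_5 = 53*1 - 35 = 18, d_5 = (1967 - 18^2)/53 = 1643/53 = 31, a_5 = floor((44 + 18)/31) = 2.
  m_6 = 31*2 - 18 = 44, d_6 = (1967 - 44^2)/31 = 31/31 = 1, a_6 = floor((44 + 44)/1) = 88.
  m_7 = 1*88 - 44 = 44, d_7 = (1967 - 44^2)/1 = 31/1 = 31: (m_7, d_7) = (m_1, d_1) = (44, 31), so from here the quotients repeat a_1, ..., a_6; the period length is 6.
So sqrt(1967) = [44; (2, 1, 5, 1, 2, 88)] with period length k = 6.
k is even, so the fundamental solution of x^2 - 1967y^2 = 1 is (p_{k-1}, q_{k-1}) = (p_5, q_5); compute convergents through index 5.
Convergents (p_i = a_i*p_{i-1} + p_{i-2}, q_i = a_i*q_{i-1} + q_{i-2} with p_{-2}=0, p_{-1}=1, q_{-2}=1, q_{-1}=0):
  i=0: a_0=44, p_0 = 44*1 + 0 = 44, q_0 = 44*0 + 1 = 1.
  i=1: a_1=2, p_1 = 2*44 + 1 = 89, q_1 = 2*1 + 0 = 2.
  i=2: a_2=1, p_2 = 1*89 + 44 = 133, q_2 = 1*2 + 1 = 3.
  i=3: a_3=5, p_3 = 5*133 + 89 = 754, q_3 = 5*3 + 2 = 17.
  i=4: a_4=1, p_4 = 1*754 + 133 = 887, q_4 = 1*17 + 3 = 20.
  i=5: a_5=2, p_5 = 2*887 + 754 = 2528, q_5 = 2*20 + 17 = 57.
Check: 2528^2 - 1967*57^2 = 6390784 - 6390783 = 1, so (x, y) = (2528, 57) solves the equation, and by the theorem it is the least positive solution.

(x, y) = (2528, 57)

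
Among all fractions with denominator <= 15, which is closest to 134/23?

Expand x = 134/23 as a continued fraction with the Euclidean algorithm:
  134 = 5*23 + 19, so a_0 = 5.
  23 = 1*19 + 4, so a_1 = 1.
  19 = 4*4 + 3, so a_2 = 4.
  4 = 1*3 + 1, so a_3 = 1.
  3 = 3*1 + 0, so a_4 = 3.
so x = [5; 1, 4, 1, 3].
Convergents (p_i = a_i*p_{i-1} + p_{i-2}, q_i = a_i*q_{i-1} + q_{i-2} with p_{-2}=0, p_{-1}=1, q_{-2}=1, q_{-1}=0), until the denominator exceeds 15:
  i=0: a_0=5, p_0 = 5*1 + 0 = 5, q_0 = 5*0 + 1 = 1.
  i=1: a_1=1, p_1 = 1*5 + 1 = 6, q_1 = 1*1 + 0 = 1.
  i=2: a_2=4, p_2 = 4*6 + 5 = 29, q_2 = 4*1 + 1 = 5.
  i=3: a_3=1, p_3 = 1*29 + 6 = 35, q_3 = 1*5 + 1 = 6.
  i=4: a_4=3, p_4 = 3*35 + 29 = 134, q_4 = 3*6 + 5 = 23.
q_4 = 23 > 15, so the last convergent with denominator <= 15 is p_3/q_3 = 35/6.
The closest fraction with denominator <= 15 is either p_3/q_3 or the intermediate fraction (k*p_3 + p_2)/(k*q_3 + q_2) with the largest k >= 1 whose denominator stays <= 15; these approach x as k grows, and every other convergent or intermediate fraction in range is farther away.
Largest k: floor((15 - q_2)/q_3) = floor((15 - 5)/6) = 1.
That gives (1*35 + 29)/(1*6 + 5) = 64/11.
Compare the errors: |x - 35/6| = |134*6 - 35*23|/(23*6) = 1/138, and |x - 64/11| = |134*11 - 64*23|/(23*11) = 2/253.
Cross-multiplying, 1*253 = 253 < 276 = 2*138, so 1/138 is smaller: the convergent 35/6 is closer to x than 64/11.

35/6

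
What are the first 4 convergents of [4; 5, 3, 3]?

Using the convergent recurrence p_i = a_i*p_{i-1} + p_{i-2}, q_i = a_i*q_{i-1} + q_{i-2} with p_{-2}=0, p_{-1}=1, q_{-2}=1, q_{-1}=0:
  i=0: a_0=4, p_0 = 4*1 + 0 = 4, q_0 = 4*0 + 1 = 1.
  i=1: a_1=5, p_1 = 5*4 + 1 = 21, q_1 = 5*1 + 0 = 5.
  i=2: a_2=3, p_2 = 3*21 + 4 = 67, q_2 = 3*5 + 1 = 16.
  i=3: a_3=3, p_3 = 3*67 + 21 = 222, q_3 = 3*16 + 5 = 53.

4/1, 21/5, 67/16, 222/53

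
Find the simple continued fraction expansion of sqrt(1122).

Write x_i = (sqrt(1122) + m_i)/d_i with (m_0, d_0) = (0, 1). a_0 = floor(sqrt(1122)) = 33, since 33^2 = 1089 <= 1122 < 1156 = 34^2.
Iterate m_{i+1} = d_i*a_i - m_i, d_{i+1} = (1122 - m_{i+1}^2)/d_i, a_{i+1} = floor((a_0 + m_{i+1})/d_{i+1}):
  m_1 = 1*33 - 0 = 33, d_1 = (1122 - 33^2)/1 = 33/1 = 33, a_1 = floor((33 + 33)/33) = 2.
  m_2 = 33*2 - 33 = 33, d_2 = (1122 - 33^2)/33 = 33/33 = 1, a_2 = floor((33 + 33)/1) = 66.
  m_3 = 1*66 - 33 = 33, d_3 = (1122 - 33^2)/1 = 33/1 = 33: (m_3, d_3) = (m_1, d_1) = (33, 33), so from here the quotients repeat a_1, a_2; the period length is 2.
Hence the expansion of sqrt(1122) is a_0 = 33 followed by the repeating block 2, 66 (period 2).

[33; (2, 66)]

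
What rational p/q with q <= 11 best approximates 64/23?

25/9

Expand x = 64/23 as a continued fraction with the Euclidean algorithm:
  64 = 2*23 + 18, so a_0 = 2.
  23 = 1*18 + 5, so a_1 = 1.
  18 = 3*5 + 3, so a_2 = 3.
  5 = 1*3 + 2, so a_3 = 1.
  3 = 1*2 + 1, so a_4 = 1.
  2 = 2*1 + 0, so a_5 = 2.
so x = [2; 1, 3, 1, 1, 2].
Convergents (p_i = a_i*p_{i-1} + p_{i-2}, q_i = a_i*q_{i-1} + q_{i-2} with p_{-2}=0, p_{-1}=1, q_{-2}=1, q_{-1}=0), until the denominator exceeds 11:
  i=0: a_0=2, p_0 = 2*1 + 0 = 2, q_0 = 2*0 + 1 = 1.
  i=1: a_1=1, p_1 = 1*2 + 1 = 3, q_1 = 1*1 + 0 = 1.
  i=2: a_2=3, p_2 = 3*3 + 2 = 11, q_2 = 3*1 + 1 = 4.
  i=3: a_3=1, p_3 = 1*11 + 3 = 14, q_3 = 1*4 + 1 = 5.
  i=4: a_4=1, p_4 = 1*14 + 11 = 25, q_4 = 1*5 + 4 = 9.
  i=5: a_5=2, p_5 = 2*25 + 14 = 64, q_5 = 2*9 + 5 = 23.
q_5 = 23 > 11, so the last convergent with denominator <= 11 is p_4/q_4 = 25/9.
The closest fraction with denominator <= 11 is either p_4/q_4 or the intermediate fraction (k*p_4 + p_3)/(k*q_4 + q_3) with the largest k >= 1 whose denominator stays <= 11; these approach x as k grows, and every other convergent or intermediate fraction in range is farther away.
Largest k: floor((11 - q_3)/q_4) = floor((11 - 5)/9) = 0.
Since k = 0, no intermediate fraction beyond p_4/q_4 has denominator <= 11, so the convergent 25/9 is the closest (its error is |64*9 - 25*23|/(23*9) = 1/207).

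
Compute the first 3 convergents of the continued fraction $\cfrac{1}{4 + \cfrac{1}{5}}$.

0/1, 1/4, 5/21

Using the convergent recurrence p_i = a_i*p_{i-1} + p_{i-2}, q_i = a_i*q_{i-1} + q_{i-2} with p_{-2}=0, p_{-1}=1, q_{-2}=1, q_{-1}=0:
  i=0: a_0=0, p_0 = 0*1 + 0 = 0, q_0 = 0*0 + 1 = 1.
  i=1: a_1=4, p_1 = 4*0 + 1 = 1, q_1 = 4*1 + 0 = 4.
  i=2: a_2=5, p_2 = 5*1 + 0 = 5, q_2 = 5*4 + 1 = 21.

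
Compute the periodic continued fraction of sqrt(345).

[18; (1, 1, 2, 1, 6, 1, 2, 1, 1, 36)]

Write x_i = (sqrt(345) + m_i)/d_i with (m_0, d_0) = (0, 1). a_0 = floor(sqrt(345)) = 18, since 18^2 = 324 <= 345 < 361 = 19^2.
Iterate m_{i+1} = d_i*a_i - m_i, d_{i+1} = (345 - m_{i+1}^2)/d_i, a_{i+1} = floor((a_0 + m_{i+1})/d_{i+1}):
  m_1 = 1*18 - 0 = 18, d_1 = (345 - 18^2)/1 = 21/1 = 21, a_1 = floor((18 + 18)/21) = 1.
  m_2 = 21*1 - 18 = 3, d_2 = (345 - 3^2)/21 = 336/21 = 16, a_2 = floor((18 + 3)/16) = 1.
  m_3 = 16*1 - 3 = 13, d_3 = (345 - 13^2)/16 = 176/16 = 11, a_3 = floor((18 + 13)/11) = 2.
  m_4 = 11*2 - 13 = 9, d_4 = (345 - 9^2)/11 = 264/11 = 24, a_4 = floor((18 + 9)/24) = 1.
  m_5 = 24*1 - 9 = 15, d_5 = (345 - 15^2)/24 = 120/24 = 5, a_5 = floor((18 + 15)/5) = 6.
  m_6 = 5*6 - 15 = 15, d_6 = (345 - 15^2)/5 = 120/5 = 24, a_6 = floor((18 + 15)/24) = 1.
  m_7 = 24*1 - 15 = 9, d_7 = (345 - 9^2)/24 = 264/24 = 11, a_7 = floor((18 + 9)/11) = 2.
  m_8 = 11*2 - 9 = 13, d_8 = (345 - 13^2)/11 = 176/11 = 16, a_8 = floor((18 + 13)/16) = 1.
  m_9 = 16*1 - 13 = 3, d_9 = (345 - 3^2)/16 = 336/16 = 21, a_9 = floor((18 + 3)/21) = 1.
  m_10 = 21*1 - 3 = 18, d_10 = (345 - 18^2)/21 = 21/21 = 1, a_10 = floor((18 + 18)/1) = 36.
  m_11 = 1*36 - 18 = 18, d_11 = (345 - 18^2)/1 = 21/1 = 21: (m_11, d_11) = (m_1, d_1) = (18, 21), so from here the quotients repeat a_1, ..., a_10; the period length is 10.
Hence the expansion of sqrt(345) is a_0 = 18 followed by the repeating block 1, 1, 2, 1, 6, 1, 2, 1, 1, 36 (period 10).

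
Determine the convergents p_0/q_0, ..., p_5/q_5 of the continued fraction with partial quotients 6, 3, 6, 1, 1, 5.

Using the convergent recurrence p_i = a_i*p_{i-1} + p_{i-2}, q_i = a_i*q_{i-1} + q_{i-2} with p_{-2}=0, p_{-1}=1, q_{-2}=1, q_{-1}=0:
  i=0: a_0=6, p_0 = 6*1 + 0 = 6, q_0 = 6*0 + 1 = 1.
  i=1: a_1=3, p_1 = 3*6 + 1 = 19, q_1 = 3*1 + 0 = 3.
  i=2: a_2=6, p_2 = 6*19 + 6 = 120, q_2 = 6*3 + 1 = 19.
  i=3: a_3=1, p_3 = 1*120 + 19 = 139, q_3 = 1*19 + 3 = 22.
  i=4: a_4=1, p_4 = 1*139 + 120 = 259, q_4 = 1*22 + 19 = 41.
  i=5: a_5=5, p_5 = 5*259 + 139 = 1434, q_5 = 5*41 + 22 = 227.

6/1, 19/3, 120/19, 139/22, 259/41, 1434/227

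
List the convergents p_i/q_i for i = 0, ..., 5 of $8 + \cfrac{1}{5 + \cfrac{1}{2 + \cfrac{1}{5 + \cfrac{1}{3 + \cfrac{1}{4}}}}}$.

8/1, 41/5, 90/11, 491/60, 1563/191, 6743/824

Using the convergent recurrence p_i = a_i*p_{i-1} + p_{i-2}, q_i = a_i*q_{i-1} + q_{i-2} with p_{-2}=0, p_{-1}=1, q_{-2}=1, q_{-1}=0:
  i=0: a_0=8, p_0 = 8*1 + 0 = 8, q_0 = 8*0 + 1 = 1.
  i=1: a_1=5, p_1 = 5*8 + 1 = 41, q_1 = 5*1 + 0 = 5.
  i=2: a_2=2, p_2 = 2*41 + 8 = 90, q_2 = 2*5 + 1 = 11.
  i=3: a_3=5, p_3 = 5*90 + 41 = 491, q_3 = 5*11 + 5 = 60.
  i=4: a_4=3, p_4 = 3*491 + 90 = 1563, q_4 = 3*60 + 11 = 191.
  i=5: a_5=4, p_5 = 4*1563 + 491 = 6743, q_5 = 4*191 + 60 = 824.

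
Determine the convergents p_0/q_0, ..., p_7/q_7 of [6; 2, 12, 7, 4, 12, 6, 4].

6/1, 13/2, 162/25, 1147/177, 4750/733, 58147/8973, 353632/54571, 1472675/227257

Using the convergent recurrence p_i = a_i*p_{i-1} + p_{i-2}, q_i = a_i*q_{i-1} + q_{i-2} with p_{-2}=0, p_{-1}=1, q_{-2}=1, q_{-1}=0:
  i=0: a_0=6, p_0 = 6*1 + 0 = 6, q_0 = 6*0 + 1 = 1.
  i=1: a_1=2, p_1 = 2*6 + 1 = 13, q_1 = 2*1 + 0 = 2.
  i=2: a_2=12, p_2 = 12*13 + 6 = 162, q_2 = 12*2 + 1 = 25.
  i=3: a_3=7, p_3 = 7*162 + 13 = 1147, q_3 = 7*25 + 2 = 177.
  i=4: a_4=4, p_4 = 4*1147 + 162 = 4750, q_4 = 4*177 + 25 = 733.
  i=5: a_5=12, p_5 = 12*4750 + 1147 = 58147, q_5 = 12*733 + 177 = 8973.
  i=6: a_6=6, p_6 = 6*58147 + 4750 = 353632, q_6 = 6*8973 + 733 = 54571.
  i=7: a_7=4, p_7 = 4*353632 + 58147 = 1472675, q_7 = 4*54571 + 8973 = 227257.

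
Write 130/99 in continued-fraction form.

[1; 3, 5, 6]

Run the Euclidean algorithm on 130 and 99; the successive quotients are the partial quotients a_0, a_1, ... (each step inverts the fractional part left over by the previous one):
  130 = 1*99 + 31, so a_0 = 1.
  99 = 3*31 + 6, so a_1 = 3.
  31 = 5*6 + 1, so a_2 = 5.
  6 = 6*1 + 0, so a_3 = 6.
The remainder reaches 0 after 4 divisions, so the expansion has 4 partial quotients, read off in order.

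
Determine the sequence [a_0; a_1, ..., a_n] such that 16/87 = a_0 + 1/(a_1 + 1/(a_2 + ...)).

Run the Euclidean algorithm on 16 and 87; the successive quotients are the partial quotients a_0, a_1, ... (each step inverts the fractional part left over by the previous one):
  16 = 0*87 + 16, so a_0 = 0.
  87 = 5*16 + 7, so a_1 = 5.
  16 = 2*7 + 2, so a_2 = 2.
  7 = 3*2 + 1, so a_3 = 3.
  2 = 2*1 + 0, so a_4 = 2.
The remainder reaches 0 after 5 divisions, so the expansion has 5 partial quotients, read off in order.

[0; 5, 2, 3, 2]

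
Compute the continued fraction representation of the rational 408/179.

[2; 3, 1, 1, 2, 1, 1, 1, 2]

Run the Euclidean algorithm on 408 and 179; the successive quotients are the partial quotients a_0, a_1, ... (each step inverts the fractional part left over by the previous one):
  408 = 2*179 + 50, so a_0 = 2.
  179 = 3*50 + 29, so a_1 = 3.
  50 = 1*29 + 21, so a_2 = 1.
  29 = 1*21 + 8, so a_3 = 1.
  21 = 2*8 + 5, so a_4 = 2.
  8 = 1*5 + 3, so a_5 = 1.
  5 = 1*3 + 2, so a_6 = 1.
  3 = 1*2 + 1, so a_7 = 1.
  2 = 2*1 + 0, so a_8 = 2.
The remainder reaches 0 after 9 divisions, so the expansion has 9 partial quotients, read off in order.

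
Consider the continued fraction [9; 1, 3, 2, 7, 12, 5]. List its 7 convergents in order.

9/1, 10/1, 39/4, 88/9, 655/67, 7948/813, 40395/4132

Using the convergent recurrence p_i = a_i*p_{i-1} + p_{i-2}, q_i = a_i*q_{i-1} + q_{i-2} with p_{-2}=0, p_{-1}=1, q_{-2}=1, q_{-1}=0:
  i=0: a_0=9, p_0 = 9*1 + 0 = 9, q_0 = 9*0 + 1 = 1.
  i=1: a_1=1, p_1 = 1*9 + 1 = 10, q_1 = 1*1 + 0 = 1.
  i=2: a_2=3, p_2 = 3*10 + 9 = 39, q_2 = 3*1 + 1 = 4.
  i=3: a_3=2, p_3 = 2*39 + 10 = 88, q_3 = 2*4 + 1 = 9.
  i=4: a_4=7, p_4 = 7*88 + 39 = 655, q_4 = 7*9 + 4 = 67.
  i=5: a_5=12, p_5 = 12*655 + 88 = 7948, q_5 = 12*67 + 9 = 813.
  i=6: a_6=5, p_6 = 5*7948 + 655 = 40395, q_6 = 5*813 + 67 = 4132.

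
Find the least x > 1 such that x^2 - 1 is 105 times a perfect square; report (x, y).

(x, y) = (41, 4)

First expand sqrt(105) as a continued fraction. With x_i = (sqrt(105) + m_i)/d_i and (m_0, d_0) = (0, 1): a_0 = floor(sqrt(105)) = 10, since 10^2 = 100 <= 105 < 121 = 11^2.
Iterate m_{i+1} = d_i*a_i - m_i, d_{i+1} = (105 - m_{i+1}^2)/d_i, a_{i+1} = floor((a_0 + m_{i+1})/d_{i+1}):
  m_1 = 1*10 - 0 = 10, d_1 = (105 - 10^2)/1 = 5/1 = 5, a_1 = floor((10 + 10)/5) = 4.
  m_2 = 5*4 - 10 = 10, d_2 = (105 - 10^2)/5 = 5/5 = 1, a_2 = floor((10 + 10)/1) = 20.
  m_3 = 1*20 - 10 = 10, d_3 = (105 - 10^2)/1 = 5/1 = 5: (m_3, d_3) = (m_1, d_1) = (10, 5), so from here the quotients repeat a_1, a_2; the period length is 2.
So sqrt(105) = [10; (4, 20)] with period length k = 2.
k is even, so the fundamental solution of x^2 - 105y^2 = 1 is (p_{k-1}, q_{k-1}) = (p_1, q_1); compute convergents through index 1.
Convergents (p_i = a_i*p_{i-1} + p_{i-2}, q_i = a_i*q_{i-1} + q_{i-2} with p_{-2}=0, p_{-1}=1, q_{-2}=1, q_{-1}=0):
  i=0: a_0=10, p_0 = 10*1 + 0 = 10, q_0 = 10*0 + 1 = 1.
  i=1: a_1=4, p_1 = 4*10 + 1 = 41, q_1 = 4*1 + 0 = 4.
Check: 41^2 - 105*4^2 = 1681 - 1680 = 1, so (x, y) = (41, 4) solves the equation, and by the theorem it is the least positive solution.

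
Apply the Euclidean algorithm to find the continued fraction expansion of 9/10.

Run the Euclidean algorithm on 9 and 10; the successive quotients are the partial quotients a_0, a_1, ... (each step inverts the fractional part left over by the previous one):
  9 = 0*10 + 9, so a_0 = 0.
  10 = 1*9 + 1, so a_1 = 1.
  9 = 9*1 + 0, so a_2 = 9.
The remainder reaches 0 after 3 divisions, so the expansion has 3 partial quotients, read off in order.

[0; 1, 9]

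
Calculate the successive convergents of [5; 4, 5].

Using the convergent recurrence p_i = a_i*p_{i-1} + p_{i-2}, q_i = a_i*q_{i-1} + q_{i-2} with p_{-2}=0, p_{-1}=1, q_{-2}=1, q_{-1}=0:
  i=0: a_0=5, p_0 = 5*1 + 0 = 5, q_0 = 5*0 + 1 = 1.
  i=1: a_1=4, p_1 = 4*5 + 1 = 21, q_1 = 4*1 + 0 = 4.
  i=2: a_2=5, p_2 = 5*21 + 5 = 110, q_2 = 5*4 + 1 = 21.

5/1, 21/4, 110/21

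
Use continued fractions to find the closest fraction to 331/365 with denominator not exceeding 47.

Expand x = 331/365 as a continued fraction with the Euclidean algorithm:
  331 = 0*365 + 331, so a_0 = 0.
  365 = 1*331 + 34, so a_1 = 1.
  331 = 9*34 + 25, so a_2 = 9.
  34 = 1*25 + 9, so a_3 = 1.
  25 = 2*9 + 7, so a_4 = 2.
  9 = 1*7 + 2, so a_5 = 1.
  7 = 3*2 + 1, so a_6 = 3.
  2 = 2*1 + 0, so a_7 = 2.
so x = [0; 1, 9, 1, 2, 1, 3, 2].
Convergents (p_i = a_i*p_{i-1} + p_{i-2}, q_i = a_i*q_{i-1} + q_{i-2} with p_{-2}=0, p_{-1}=1, q_{-2}=1, q_{-1}=0), until the denominator exceeds 47:
  i=0: a_0=0, p_0 = 0*1 + 0 = 0, q_0 = 0*0 + 1 = 1.
  i=1: a_1=1, p_1 = 1*0 + 1 = 1, q_1 = 1*1 + 0 = 1.
  i=2: a_2=9, p_2 = 9*1 + 0 = 9, q_2 = 9*1 + 1 = 10.
  i=3: a_3=1, p_3 = 1*9 + 1 = 10, q_3 = 1*10 + 1 = 11.
  i=4: a_4=2, p_4 = 2*10 + 9 = 29, q_4 = 2*11 + 10 = 32.
  i=5: a_5=1, p_5 = 1*29 + 10 = 39, q_5 = 1*32 + 11 = 43.
  i=6: a_6=3, p_6 = 3*39 + 29 = 146, q_6 = 3*43 + 32 = 161.
q_6 = 161 > 47, so the last convergent with denominator <= 47 is p_5/q_5 = 39/43.
The closest fraction with denominator <= 47 is either p_5/q_5 or the intermediate fraction (k*p_5 + p_4)/(k*q_5 + q_4) with the largest k >= 1 whose denominator stays <= 47; these approach x as k grows, and every other convergent or intermediate fraction in range is farther away.
Largest k: floor((47 - q_4)/q_5) = floor((47 - 32)/43) = 0.
Since k = 0, no intermediate fraction beyond p_5/q_5 has denominator <= 47, so the convergent 39/43 is the closest (its error is |331*43 - 39*365|/(365*43) = 2/15695).

39/43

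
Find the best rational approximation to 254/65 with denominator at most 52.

Expand x = 254/65 as a continued fraction with the Euclidean algorithm:
  254 = 3*65 + 59, so a_0 = 3.
  65 = 1*59 + 6, so a_1 = 1.
  59 = 9*6 + 5, so a_2 = 9.
  6 = 1*5 + 1, so a_3 = 1.
  5 = 5*1 + 0, so a_4 = 5.
so x = [3; 1, 9, 1, 5].
Convergents (p_i = a_i*p_{i-1} + p_{i-2}, q_i = a_i*q_{i-1} + q_{i-2} with p_{-2}=0, p_{-1}=1, q_{-2}=1, q_{-1}=0), until the denominator exceeds 52:
  i=0: a_0=3, p_0 = 3*1 + 0 = 3, q_0 = 3*0 + 1 = 1.
  i=1: a_1=1, p_1 = 1*3 + 1 = 4, q_1 = 1*1 + 0 = 1.
  i=2: a_2=9, p_2 = 9*4 + 3 = 39, q_2 = 9*1 + 1 = 10.
  i=3: a_3=1, p_3 = 1*39 + 4 = 43, q_3 = 1*10 + 1 = 11.
  i=4: a_4=5, p_4 = 5*43 + 39 = 254, q_4 = 5*11 + 10 = 65.
q_4 = 65 > 52, so the last convergent with denominator <= 52 is p_3/q_3 = 43/11.
The closest fraction with denominator <= 52 is either p_3/q_3 or the intermediate fraction (k*p_3 + p_2)/(k*q_3 + q_2) with the largest k >= 1 whose denominator stays <= 52; these approach x as k grows, and every other convergent or intermediate fraction in range is farther away.
Largest k: floor((52 - q_2)/q_3) = floor((52 - 10)/11) = 3.
That gives (3*43 + 39)/(3*11 + 10) = 168/43.
Compare the errors: |x - 43/11| = |254*11 - 43*65|/(65*11) = 1/715, and |x - 168/43| = |254*43 - 168*65|/(65*43) = 2/2795.
Cross-multiplying, 2*715 = 1430 < 2795 = 1*2795, so 2/2795 is smaller: the intermediate fraction 168/43 is closer to x than 43/11.

168/43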